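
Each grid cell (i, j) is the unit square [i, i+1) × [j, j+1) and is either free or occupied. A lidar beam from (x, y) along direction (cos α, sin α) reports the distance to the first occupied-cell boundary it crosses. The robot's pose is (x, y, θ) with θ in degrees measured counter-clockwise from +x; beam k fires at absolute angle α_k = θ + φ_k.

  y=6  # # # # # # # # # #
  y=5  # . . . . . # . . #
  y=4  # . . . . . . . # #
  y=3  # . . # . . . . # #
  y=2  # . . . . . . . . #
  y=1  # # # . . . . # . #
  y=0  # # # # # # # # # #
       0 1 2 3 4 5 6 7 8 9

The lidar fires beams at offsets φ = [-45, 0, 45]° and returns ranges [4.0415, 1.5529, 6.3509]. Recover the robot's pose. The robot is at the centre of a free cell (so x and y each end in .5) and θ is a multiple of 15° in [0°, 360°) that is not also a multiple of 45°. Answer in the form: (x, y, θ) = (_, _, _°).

(x, y, θ) = (3.5, 5.5, 285°)

Enumerate (i+0.5, j+0.5, θ) over the 33 free cells and 16 admissible headings. For each, cast all 3 beams and compare to the given ranges.
  (1.5, 4.5, 300°): beam 1 = 1.9319 ≠ 4.0415 ✗
  (2.5, 2.5, 150°): beam 1 = 3.6235 ≠ 4.0415 ✗
  (7.5, 2.5, 285°): beam 1 = 0.5774 ≠ 4.0415 ✗
  (3.5, 1.5, 330°): beam 1 = 0.5176 ≠ 4.0415 ✗
  …
  (3.5, 5.5, 285°): r_1=4.0415, r_2=1.5529, r_3=6.3509 — all match ✓
Unique over the lattice → pose = (3.5, 5.5, 285°).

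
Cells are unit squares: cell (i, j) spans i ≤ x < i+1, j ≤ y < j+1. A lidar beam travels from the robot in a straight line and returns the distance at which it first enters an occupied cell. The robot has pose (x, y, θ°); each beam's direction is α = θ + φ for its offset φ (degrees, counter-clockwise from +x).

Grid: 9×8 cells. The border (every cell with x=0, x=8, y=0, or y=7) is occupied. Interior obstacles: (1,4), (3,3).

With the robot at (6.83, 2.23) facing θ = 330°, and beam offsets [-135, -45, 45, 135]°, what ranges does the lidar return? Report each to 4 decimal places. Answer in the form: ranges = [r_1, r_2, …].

ranges = [4.7524, 1.2734, 1.2113, 4.9383]

beam 1: φ=-135°, α=195°
  d=(-0.9659,-0.2588)  start (6,2)  tX=0.8593 tY=0.8887  stride 1/|dx|=1.0353 1/|dy|=3.8637
    cross x-line → (5,2), t=0.8593
    cross y-line → (5,1), t=0.8887
    cross x-line → (4,1), t=1.8946
    cross x-line → (3,1), t=2.9298
    cross x-line → (2,1), t=3.9651
    cross y-line → (2,0), t=4.7524 (wall)
  → r_1 = 4.7524
beam 2: φ=-45°, α=285°
  d=(0.2588,-0.9659)  start (6,2)  tX=0.6568 tY=0.2381  stride 1/|dx|=3.8637 1/|dy|=1.0353
    cross y-line → (6,1), t=0.2381
    cross x-line → (7,1), t=0.6568
    cross y-line → (7,0), t=1.2734 (wall)
  → r_2 = 1.2734
beam 3: φ=45°, α=15°
  d=(0.9659,0.2588)  start (6,2)  tX=0.1760 tY=2.9751  stride 1/|dx|=1.0353 1/|dy|=3.8637
    cross x-line → (7,2), t=0.1760
    cross x-line → (8,2), t=1.2113 (wall)
  → r_3 = 1.2113
beam 4: φ=135°, α=105°
  d=(-0.2588,0.9659)  start (6,2)  tX=3.2069 tY=0.7972  stride 1/|dx|=3.8637 1/|dy|=1.0353
    cross y-line → (6,3), t=0.7972
    cross y-line → (6,4), t=1.8324
    cross y-line → (6,5), t=2.8677
    cross x-line → (5,5), t=3.2069
    cross y-line → (5,6), t=3.9030
    cross y-line → (5,7), t=4.9383 (wall)
  → r_4 = 4.9383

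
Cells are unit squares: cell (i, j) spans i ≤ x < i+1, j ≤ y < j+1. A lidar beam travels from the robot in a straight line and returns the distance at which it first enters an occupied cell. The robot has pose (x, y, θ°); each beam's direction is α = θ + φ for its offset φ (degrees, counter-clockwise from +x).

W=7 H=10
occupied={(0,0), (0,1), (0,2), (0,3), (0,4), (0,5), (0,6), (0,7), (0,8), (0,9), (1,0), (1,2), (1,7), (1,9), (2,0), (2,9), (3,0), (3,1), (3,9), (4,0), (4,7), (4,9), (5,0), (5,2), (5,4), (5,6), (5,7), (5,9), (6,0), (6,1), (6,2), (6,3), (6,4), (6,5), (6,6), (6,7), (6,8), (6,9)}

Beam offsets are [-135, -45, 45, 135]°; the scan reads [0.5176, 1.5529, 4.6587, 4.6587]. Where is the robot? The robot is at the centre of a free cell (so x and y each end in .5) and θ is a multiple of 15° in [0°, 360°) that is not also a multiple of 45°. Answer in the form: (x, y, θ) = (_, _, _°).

The pose lattice has 32·16 = 512 candidates. Test each by forward raycasting.
  (4.5, 2.5, 300°): beam 1 = 3.6235 ≠ 0.5176 ✗
  (2.5, 4.5, 300°): beam 1 = 1.5529 ≠ 0.5176 ✗
  (5.5, 8.5, 285°): beam 1 = 1.0000 ≠ 0.5176 ✗
  …
  (1.5, 4.5, 300°): r_1=0.5176, r_2=1.5529, r_3=4.6587, r_4=4.6587 — all match ✓
Only this pose fits every beam.

(x, y, θ) = (1.5, 4.5, 300°)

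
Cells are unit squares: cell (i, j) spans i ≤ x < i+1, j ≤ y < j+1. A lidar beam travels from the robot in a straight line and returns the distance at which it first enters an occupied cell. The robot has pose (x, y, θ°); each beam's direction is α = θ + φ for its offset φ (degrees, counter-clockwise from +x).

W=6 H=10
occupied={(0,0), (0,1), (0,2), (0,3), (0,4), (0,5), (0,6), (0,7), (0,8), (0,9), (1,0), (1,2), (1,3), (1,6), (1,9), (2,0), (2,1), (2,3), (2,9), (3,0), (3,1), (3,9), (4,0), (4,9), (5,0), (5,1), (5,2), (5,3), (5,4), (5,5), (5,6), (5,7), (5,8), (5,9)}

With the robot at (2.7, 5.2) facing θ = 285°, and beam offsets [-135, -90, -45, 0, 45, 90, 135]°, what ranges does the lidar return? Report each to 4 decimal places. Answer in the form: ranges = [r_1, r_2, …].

beam 1: φ=-135°, α=150°
  direction (-0.8660, 0.5000); cell (2,5); t to first gridline: x 0.8083, y 1.6000 (then +1.1547 / +2.0000)
    (1,5) via x @ 0.8083
    (1,6) via y @ 1.6000  # hit
  → r_1 = 1.6000
beam 2: φ=-90°, α=195°
  direction (-0.9659, -0.2588); cell (2,5); t to first gridline: x 0.7247, y 0.7727 (then +1.0353 / +3.8637)
    (1,5) via x @ 0.7247
    (1,4) via y @ 0.7727
    (0,4) via x @ 1.7600  # hit
  → r_2 = 1.7600
beam 3: φ=-45°, α=240°
  direction (-0.5000, -0.8660); cell (2,5); t to first gridline: x 1.4000, y 0.2309 (then +2.0000 / +1.1547)
    (2,4) via y @ 0.2309
    (2,3) via y @ 1.3856  # hit
  → r_3 = 1.3856
beam 4: φ=0°, α=285°
  direction (0.2588, -0.9659); cell (2,5); t to first gridline: x 1.1591, y 0.2071 (then +3.8637 / +1.0353)
    (2,4) via y @ 0.2071
    (3,4) via x @ 1.1591
    (3,3) via y @ 1.2423
    (3,2) via y @ 2.2776
    (3,1) via y @ 3.3129  # hit
  → r_4 = 3.3129
beam 5: φ=45°, α=330°
  direction (0.8660, -0.5000); cell (2,5); t to first gridline: x 0.3464, y 0.4000 (then +1.1547 / +2.0000)
    (3,5) via x @ 0.3464
    (3,4) via y @ 0.4000
    (4,4) via x @ 1.5011
    (4,3) via y @ 2.4000
    (5,3) via x @ 2.6558  # hit
  → r_5 = 2.6558
beam 6: φ=90°, α=15°
  direction (0.9659, 0.2588); cell (2,5); t to first gridline: x 0.3106, y 3.0910 (then +1.0353 / +3.8637)
    (3,5) via x @ 0.3106
    (4,5) via x @ 1.3459
    (5,5) via x @ 2.3811  # hit
  → r_6 = 2.3811
beam 7: φ=135°, α=60°
  direction (0.5000, 0.8660); cell (2,5); t to first gridline: x 0.6000, y 0.9238 (then +2.0000 / +1.1547)
    (3,5) via x @ 0.6000
    (3,6) via y @ 0.9238
    (3,7) via y @ 2.0785
    (4,7) via x @ 2.6000
    (4,8) via y @ 3.2332
    (4,9) via y @ 4.3879  # hit
  → r_7 = 4.3879

ranges = [1.6000, 1.7600, 1.3856, 3.3129, 2.6558, 2.3811, 4.3879]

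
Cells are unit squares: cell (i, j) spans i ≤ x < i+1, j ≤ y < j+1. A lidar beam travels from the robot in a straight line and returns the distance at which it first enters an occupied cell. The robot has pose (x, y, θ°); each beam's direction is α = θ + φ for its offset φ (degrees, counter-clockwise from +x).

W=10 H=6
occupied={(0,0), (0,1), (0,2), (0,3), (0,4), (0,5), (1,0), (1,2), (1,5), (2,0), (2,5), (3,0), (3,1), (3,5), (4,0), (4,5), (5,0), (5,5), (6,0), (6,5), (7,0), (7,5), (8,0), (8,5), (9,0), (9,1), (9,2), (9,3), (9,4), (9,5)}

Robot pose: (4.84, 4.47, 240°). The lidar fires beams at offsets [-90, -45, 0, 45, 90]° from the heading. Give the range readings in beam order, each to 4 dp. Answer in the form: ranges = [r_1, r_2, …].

ranges = [1.0600, 3.9755, 2.8521, 3.5924, 4.8036]

beam 1: φ=-90°, α=150°
  dir = (cos 150°, sin 150°) = (-0.8660, 0.5000); from cell (4,4)
  next x-line at t=0.9699, next y-line at t=1.0600; Δt_x=1.1547, Δt_y=2.0000
    x: enter (3,4) at t=0.9699
    y: enter (3,5) at t=1.0600 ← occupied
  → r_1 = 1.0600
beam 2: φ=-45°, α=195°
  dir = (cos 195°, sin 195°) = (-0.9659, -0.2588); from cell (4,4)
  next x-line at t=0.8696, next y-line at t=1.8159; Δt_x=1.0353, Δt_y=3.8637
    x: enter (3,4) at t=0.8696
    y: enter (3,3) at t=1.8159
    x: enter (2,3) at t=1.9049
    x: enter (1,3) at t=2.9402
    x: enter (0,3) at t=3.9755 ← occupied
  → r_2 = 3.9755
beam 3: φ=0°, α=240°
  dir = (cos 240°, sin 240°) = (-0.5000, -0.8660); from cell (4,4)
  next x-line at t=1.6800, next y-line at t=0.5427; Δt_x=2.0000, Δt_y=1.1547
    y: enter (4,3) at t=0.5427
    x: enter (3,3) at t=1.6800
    y: enter (3,2) at t=1.6974
    y: enter (3,1) at t=2.8521 ← occupied
  → r_3 = 2.8521
beam 4: φ=45°, α=285°
  dir = (cos 285°, sin 285°) = (0.2588, -0.9659); from cell (4,4)
  next x-line at t=0.6182, next y-line at t=0.4866; Δt_x=3.8637, Δt_y=1.0353
    y: enter (4,3) at t=0.4866
    x: enter (5,3) at t=0.6182
    y: enter (5,2) at t=1.5219
    y: enter (5,1) at t=2.5571
    y: enter (5,0) at t=3.5924 ← occupied
  → r_4 = 3.5924
beam 5: φ=90°, α=330°
  dir = (cos 330°, sin 330°) = (0.8660, -0.5000); from cell (4,4)
  next x-line at t=0.1848, next y-line at t=0.9400; Δt_x=1.1547, Δt_y=2.0000
    x: enter (5,4) at t=0.1848
    y: enter (5,3) at t=0.9400
    x: enter (6,3) at t=1.3395
    x: enter (7,3) at t=2.4942
    y: enter (7,2) at t=2.9400
    x: enter (8,2) at t=3.6489
    x: enter (9,2) at t=4.8036 ← occupied
  → r_5 = 4.8036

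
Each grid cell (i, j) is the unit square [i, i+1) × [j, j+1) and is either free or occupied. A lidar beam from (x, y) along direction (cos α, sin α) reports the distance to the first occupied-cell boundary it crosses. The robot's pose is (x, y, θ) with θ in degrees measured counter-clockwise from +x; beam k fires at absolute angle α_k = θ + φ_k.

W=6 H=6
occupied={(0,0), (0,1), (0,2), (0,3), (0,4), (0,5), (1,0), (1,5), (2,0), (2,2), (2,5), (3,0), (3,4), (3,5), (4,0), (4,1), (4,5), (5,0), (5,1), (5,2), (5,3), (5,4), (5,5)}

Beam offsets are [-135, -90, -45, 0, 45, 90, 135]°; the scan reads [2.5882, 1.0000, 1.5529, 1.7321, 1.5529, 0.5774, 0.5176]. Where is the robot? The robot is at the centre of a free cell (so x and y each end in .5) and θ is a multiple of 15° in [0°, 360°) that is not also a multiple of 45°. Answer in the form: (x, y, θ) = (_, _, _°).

The pose lattice has 13·16 = 208 candidates. Test each by forward raycasting.
  (3.5, 1.5, 300°): beam 3 = 0.5176 ≠ 1.5529 ✗
  (1.5, 3.5, 105°): beam 1 = 1.0000 ≠ 2.5882 ✗
  (2.5, 1.5, 60°): beam 1 = 0.5176 ≠ 2.5882 ✗
  (1.5, 4.5, 60°): beam 1 = 1.9319 ≠ 2.5882 ✗
  (4.5, 2.5, 255°): beam 1 = 1.7321 ≠ 2.5882 ✗
  …
  (2.5, 3.5, 150°): r_1=2.5882, r_2=1.0000, r_3=1.5529, r_4=1.7321, r_5=1.5529, r_6=0.5774, r_7=0.5176 — all match ✓
Unique over the lattice → pose = (2.5, 3.5, 150°).

(x, y, θ) = (2.5, 3.5, 150°)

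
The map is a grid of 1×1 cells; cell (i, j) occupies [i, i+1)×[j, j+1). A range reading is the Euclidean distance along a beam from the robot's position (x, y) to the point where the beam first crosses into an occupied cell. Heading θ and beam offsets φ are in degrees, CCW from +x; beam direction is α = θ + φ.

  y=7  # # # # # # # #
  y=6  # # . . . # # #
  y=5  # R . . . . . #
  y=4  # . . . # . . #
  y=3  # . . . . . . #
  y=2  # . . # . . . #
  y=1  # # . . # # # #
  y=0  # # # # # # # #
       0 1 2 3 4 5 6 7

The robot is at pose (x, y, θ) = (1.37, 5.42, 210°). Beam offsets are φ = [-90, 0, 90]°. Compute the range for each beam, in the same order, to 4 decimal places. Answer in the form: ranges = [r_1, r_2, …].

beam 1: φ=-90°, α=120°
  direction (-0.5000, 0.8660); cell (1,5); t to first gridline: x 0.7400, y 0.6697 (then +2.0000 / +1.1547)
    (1,6) via y @ 0.6697  # hit
  → r_1 = 0.6697
beam 2: φ=0°, α=210°
  direction (-0.8660, -0.5000); cell (1,5); t to first gridline: x 0.4272, y 0.8400 (then +1.1547 / +2.0000)
    (0,5) via x @ 0.4272  # hit
  → r_2 = 0.4272
beam 3: φ=90°, α=300°
  direction (0.5000, -0.8660); cell (1,5); t to first gridline: x 1.2600, y 0.4850 (then +2.0000 / +1.1547)
    (1,4) via y @ 0.4850
    (2,4) via x @ 1.2600
    (2,3) via y @ 1.6397
    (2,2) via y @ 2.7944
    (3,2) via x @ 3.2600  # hit
  → r_3 = 3.2600

ranges = [0.6697, 0.4272, 3.2600]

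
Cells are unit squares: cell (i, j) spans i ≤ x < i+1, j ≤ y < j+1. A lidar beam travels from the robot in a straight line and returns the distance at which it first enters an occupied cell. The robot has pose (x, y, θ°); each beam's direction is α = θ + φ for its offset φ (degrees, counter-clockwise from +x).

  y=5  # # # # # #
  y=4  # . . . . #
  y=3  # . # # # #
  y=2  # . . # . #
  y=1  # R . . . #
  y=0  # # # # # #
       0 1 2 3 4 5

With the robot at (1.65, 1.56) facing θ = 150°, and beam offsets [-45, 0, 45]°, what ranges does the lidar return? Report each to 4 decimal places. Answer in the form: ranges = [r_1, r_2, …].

ranges = [2.5114, 0.7506, 0.6729]

beam 1: φ=-45°, α=105°
  d=(-0.2588,0.9659)  start (1,1)  tX=2.5114 tY=0.4555  stride 1/|dx|=3.8637 1/|dy|=1.0353
    cross y-line → (1,2), t=0.4555
    cross y-line → (1,3), t=1.4908
    cross x-line → (0,3), t=2.5114 (wall)
  → r_1 = 2.5114
beam 2: φ=0°, α=150°
  d=(-0.8660,0.5000)  start (1,1)  tX=0.7506 tY=0.8800  stride 1/|dx|=1.1547 1/|dy|=2.0000
    cross x-line → (0,1), t=0.7506 (wall)
  → r_2 = 0.7506
beam 3: φ=45°, α=195°
  d=(-0.9659,-0.2588)  start (1,1)  tX=0.6729 tY=2.1637  stride 1/|dx|=1.0353 1/|dy|=3.8637
    cross x-line → (0,1), t=0.6729 (wall)
  → r_3 = 0.6729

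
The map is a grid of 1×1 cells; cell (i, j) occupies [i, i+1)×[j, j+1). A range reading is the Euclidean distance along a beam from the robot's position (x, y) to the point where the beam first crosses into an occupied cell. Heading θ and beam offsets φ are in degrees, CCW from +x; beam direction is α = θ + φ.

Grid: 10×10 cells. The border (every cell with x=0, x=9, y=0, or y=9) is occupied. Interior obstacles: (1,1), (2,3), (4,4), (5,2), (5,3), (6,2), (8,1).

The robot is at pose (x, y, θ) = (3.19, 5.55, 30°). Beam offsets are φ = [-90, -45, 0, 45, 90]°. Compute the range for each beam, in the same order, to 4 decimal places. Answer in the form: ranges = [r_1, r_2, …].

ranges = [1.6200, 6.0150, 6.7088, 3.5717, 3.9837]

beam 1: φ=-90°, α=300°
  direction (0.5000, -0.8660); cell (3,5); t to first gridline: x 1.6200, y 0.6351 (then +2.0000 / +1.1547)
    (3,4) via y @ 0.6351
    (4,4) via x @ 1.6200  # hit
  → r_1 = 1.6200
beam 2: φ=-45°, α=345°
  direction (0.9659, -0.2588); cell (3,5); t to first gridline: x 0.8386, y 2.1250 (then +1.0353 / +3.8637)
    (4,5) via x @ 0.8386
    (5,5) via x @ 1.8738
    (5,4) via y @ 2.1250
    (6,4) via x @ 2.9091
    (7,4) via x @ 3.9444
    (8,4) via x @ 4.9797
    (8,3) via y @ 5.9887
    (9,3) via x @ 6.0150  # hit
  → r_2 = 6.0150
beam 3: φ=0°, α=30°
  direction (0.8660, 0.5000); cell (3,5); t to first gridline: x 0.9353, y 0.9000 (then +1.1547 / +2.0000)
    (3,6) via y @ 0.9000
    (4,6) via x @ 0.9353
    (5,6) via x @ 2.0900
    (5,7) via y @ 2.9000
    (6,7) via x @ 3.2447
    (7,7) via x @ 4.3994
    (7,8) via y @ 4.9000
    (8,8) via x @ 5.5541
    (9,8) via x @ 6.7088  # hit
  → r_3 = 6.7088
beam 4: φ=45°, α=75°
  direction (0.2588, 0.9659); cell (3,5); t to first gridline: x 3.1296, y 0.4659 (then +3.8637 / +1.0353)
    (3,6) via y @ 0.4659
    (3,7) via y @ 1.5012
    (3,8) via y @ 2.5364
    (4,8) via x @ 3.1296
    (4,9) via y @ 3.5717  # hit
  → r_4 = 3.5717
beam 5: φ=90°, α=120°
  direction (-0.5000, 0.8660); cell (3,5); t to first gridline: x 0.3800, y 0.5196 (then +2.0000 / +1.1547)
    (2,5) via x @ 0.3800
    (2,6) via y @ 0.5196
    (2,7) via y @ 1.6743
    (1,7) via x @ 2.3800
    (1,8) via y @ 2.8290
    (1,9) via y @ 3.9837  # hit
  → r_5 = 3.9837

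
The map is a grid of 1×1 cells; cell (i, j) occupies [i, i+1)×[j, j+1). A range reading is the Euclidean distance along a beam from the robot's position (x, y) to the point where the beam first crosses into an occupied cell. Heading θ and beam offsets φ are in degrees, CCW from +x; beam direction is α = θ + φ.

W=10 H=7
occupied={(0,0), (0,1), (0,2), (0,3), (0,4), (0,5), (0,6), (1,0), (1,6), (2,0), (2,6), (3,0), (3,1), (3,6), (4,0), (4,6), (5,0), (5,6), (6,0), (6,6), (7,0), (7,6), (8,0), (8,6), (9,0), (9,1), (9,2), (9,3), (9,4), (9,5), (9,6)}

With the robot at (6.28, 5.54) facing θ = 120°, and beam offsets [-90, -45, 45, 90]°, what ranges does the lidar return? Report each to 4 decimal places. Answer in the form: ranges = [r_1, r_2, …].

ranges = [0.9200, 0.4762, 1.7773, 6.0968]

beam 1: φ=-90°, α=30°
  d=(0.8660,0.5000)  start (6,5)  tX=0.8314 tY=0.9200  stride 1/|dx|=1.1547 1/|dy|=2.0000
    cross x-line → (7,5), t=0.8314
    cross y-line → (7,6), t=0.9200 (wall)
  → r_1 = 0.9200
beam 2: φ=-45°, α=75°
  d=(0.2588,0.9659)  start (6,5)  tX=2.7819 tY=0.4762  stride 1/|dx|=3.8637 1/|dy|=1.0353
    cross y-line → (6,6), t=0.4762 (wall)
  → r_2 = 0.4762
beam 3: φ=45°, α=165°
  d=(-0.9659,0.2588)  start (6,5)  tX=0.2899 tY=1.7773  stride 1/|dx|=1.0353 1/|dy|=3.8637
    cross x-line → (5,5), t=0.2899
    cross x-line → (4,5), t=1.3252
    cross y-line → (4,6), t=1.7773 (wall)
  → r_3 = 1.7773
beam 4: φ=90°, α=210°
  d=(-0.8660,-0.5000)  start (6,5)  tX=0.3233 tY=1.0800  stride 1/|dx|=1.1547 1/|dy|=2.0000
    cross x-line → (5,5), t=0.3233
    cross y-line → (5,4), t=1.0800
    cross x-line → (4,4), t=1.4780
    cross x-line → (3,4), t=2.6327
    cross y-line → (3,3), t=3.0800
    cross x-line → (2,3), t=3.7874
    cross x-line → (1,3), t=4.9421
    cross y-line → (1,2), t=5.0800
    cross x-line → (0,2), t=6.0968 (wall)
  → r_4 = 6.0968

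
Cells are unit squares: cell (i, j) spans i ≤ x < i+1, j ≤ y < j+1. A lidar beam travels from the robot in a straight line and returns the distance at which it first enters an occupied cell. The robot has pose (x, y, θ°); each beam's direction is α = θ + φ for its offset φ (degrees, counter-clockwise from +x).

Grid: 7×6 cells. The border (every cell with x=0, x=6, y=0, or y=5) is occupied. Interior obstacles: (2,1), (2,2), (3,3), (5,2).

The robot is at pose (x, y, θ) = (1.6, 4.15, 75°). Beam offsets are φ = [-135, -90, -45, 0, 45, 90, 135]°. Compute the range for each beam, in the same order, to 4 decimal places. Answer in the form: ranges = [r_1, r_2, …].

beam 1: φ=-135°, α=300°
  direction (0.5000, -0.8660); cell (1,4); t to first gridline: x 0.8000, y 0.1732 (then +2.0000 / +1.1547)
    (1,3) via y @ 0.1732
    (2,3) via x @ 0.8000
    (2,2) via y @ 1.3279  # hit
  → r_1 = 1.3279
beam 2: φ=-90°, α=345°
  direction (0.9659, -0.2588); cell (1,4); t to first gridline: x 0.4141, y 0.5796 (then +1.0353 / +3.8637)
    (2,4) via x @ 0.4141
    (2,3) via y @ 0.5796
    (3,3) via x @ 1.4494  # hit
  → r_2 = 1.4494
beam 3: φ=-45°, α=30°
  direction (0.8660, 0.5000); cell (1,4); t to first gridline: x 0.4619, y 1.7000 (then +1.1547 / +2.0000)
    (2,4) via x @ 0.4619
    (3,4) via x @ 1.6166
    (3,5) via y @ 1.7000  # hit
  → r_3 = 1.7000
beam 4: φ=0°, α=75°
  direction (0.2588, 0.9659); cell (1,4); t to first gridline: x 1.5455, y 0.8800 (then +3.8637 / +1.0353)
    (1,5) via y @ 0.8800  # hit
  → r_4 = 0.8800
beam 5: φ=45°, α=120°
  direction (-0.5000, 0.8660); cell (1,4); t to first gridline: x 1.2000, y 0.9815 (then +2.0000 / +1.1547)
    (1,5) via y @ 0.9815  # hit
  → r_5 = 0.9815
beam 6: φ=90°, α=165°
  direction (-0.9659, 0.2588); cell (1,4); t to first gridline: x 0.6212, y 3.2841 (then +1.0353 / +3.8637)
    (0,4) via x @ 0.6212  # hit
  → r_6 = 0.6212
beam 7: φ=135°, α=210°
  direction (-0.8660, -0.5000); cell (1,4); t to first gridline: x 0.6928, y 0.3000 (then +1.1547 / +2.0000)
    (1,3) via y @ 0.3000
    (0,3) via x @ 0.6928  # hit
  → r_7 = 0.6928

ranges = [1.3279, 1.4494, 1.7000, 0.8800, 0.9815, 0.6212, 0.6928]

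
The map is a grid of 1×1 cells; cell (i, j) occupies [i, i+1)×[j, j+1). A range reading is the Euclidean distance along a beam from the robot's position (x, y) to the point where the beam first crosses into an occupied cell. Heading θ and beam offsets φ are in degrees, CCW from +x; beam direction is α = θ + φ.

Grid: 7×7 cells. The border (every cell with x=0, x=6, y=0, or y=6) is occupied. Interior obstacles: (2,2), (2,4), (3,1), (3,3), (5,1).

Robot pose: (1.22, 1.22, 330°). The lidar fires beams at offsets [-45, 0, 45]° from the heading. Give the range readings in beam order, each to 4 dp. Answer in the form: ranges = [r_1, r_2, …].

beam 1: φ=-45°, α=285°
  direction (0.2588, -0.9659); cell (1,1); t to first gridline: x 3.0137, y 0.2278 (then +3.8637 / +1.0353)
    (1,0) via y @ 0.2278  # hit
  → r_1 = 0.2278
beam 2: φ=0°, α=330°
  direction (0.8660, -0.5000); cell (1,1); t to first gridline: x 0.9007, y 0.4400 (then +1.1547 / +2.0000)
    (1,0) via y @ 0.4400  # hit
  → r_2 = 0.4400
beam 3: φ=45°, α=15°
  direction (0.9659, 0.2588); cell (1,1); t to first gridline: x 0.8075, y 3.0137 (then +1.0353 / +3.8637)
    (2,1) via x @ 0.8075
    (3,1) via x @ 1.8428  # hit
  → r_3 = 1.8428

ranges = [0.2278, 0.4400, 1.8428]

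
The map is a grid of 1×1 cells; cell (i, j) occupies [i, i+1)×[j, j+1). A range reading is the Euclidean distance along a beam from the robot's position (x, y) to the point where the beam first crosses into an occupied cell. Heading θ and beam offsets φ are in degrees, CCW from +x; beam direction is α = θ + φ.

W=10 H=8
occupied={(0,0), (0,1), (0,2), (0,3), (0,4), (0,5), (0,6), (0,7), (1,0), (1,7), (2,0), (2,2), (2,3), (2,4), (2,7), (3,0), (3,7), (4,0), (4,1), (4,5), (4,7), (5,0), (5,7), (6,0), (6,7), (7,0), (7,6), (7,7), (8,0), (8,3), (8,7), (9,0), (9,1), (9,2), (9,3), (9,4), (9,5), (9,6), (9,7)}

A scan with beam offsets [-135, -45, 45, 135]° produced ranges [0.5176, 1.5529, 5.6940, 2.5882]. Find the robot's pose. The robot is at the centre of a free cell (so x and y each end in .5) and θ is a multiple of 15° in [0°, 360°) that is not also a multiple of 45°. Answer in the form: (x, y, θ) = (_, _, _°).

Candidates: 41 free-cell centres × 16 headings = 656 poses. Raycast each; keep the one whose scan matches to 4 dp.
  (1.5, 3.5, 15°): beam 1 = 1.0000 ≠ 0.5176 ✗
  (6.5, 5.5, 195°): beam 1 = 1.0000 ≠ 0.5176 ✗
  (1.5, 2.5, 285°): beam 1 = 0.5774 ≠ 0.5176 ✗
  (3.5, 5.5, 210°): beam 1 = 1.5529 ≠ 0.5176 ✗
  (8.5, 1.5, 330°): beam 1 = 1.9319 ≠ 0.5176 ✗
  …
  (3.5, 2.5, 300°): r_1=0.5176, r_2=1.5529, r_3=5.6940, r_4=2.5882 — all match ✓
No second candidate reproduces the full scan.

(x, y, θ) = (3.5, 2.5, 300°)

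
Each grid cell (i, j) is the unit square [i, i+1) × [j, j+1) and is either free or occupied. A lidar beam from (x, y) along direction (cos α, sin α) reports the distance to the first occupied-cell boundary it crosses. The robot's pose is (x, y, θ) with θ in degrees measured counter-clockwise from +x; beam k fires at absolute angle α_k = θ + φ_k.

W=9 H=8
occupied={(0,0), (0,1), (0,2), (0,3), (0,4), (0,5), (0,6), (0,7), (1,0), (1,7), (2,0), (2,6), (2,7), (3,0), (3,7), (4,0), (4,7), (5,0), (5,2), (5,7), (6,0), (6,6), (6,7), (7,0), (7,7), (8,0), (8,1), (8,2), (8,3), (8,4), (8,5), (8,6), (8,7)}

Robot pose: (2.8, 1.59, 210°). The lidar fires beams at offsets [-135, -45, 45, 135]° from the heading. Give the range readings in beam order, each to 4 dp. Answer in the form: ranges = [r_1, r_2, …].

beam 1: φ=-135°, α=75°
  direction (0.2588, 0.9659); cell (2,1); t to first gridline: x 0.7727, y 0.4245 (then +3.8637 / +1.0353)
    (2,2) via y @ 0.4245
    (3,2) via x @ 0.7727
    (3,3) via y @ 1.4597
    (3,4) via y @ 2.4950
    (3,5) via y @ 3.5303
    (3,6) via y @ 4.5656
    (4,6) via x @ 4.6364
    (4,7) via y @ 5.6008  # hit
  → r_1 = 5.6008
beam 2: φ=-45°, α=165°
  direction (-0.9659, 0.2588); cell (2,1); t to first gridline: x 0.8282, y 1.5841 (then +1.0353 / +3.8637)
    (1,1) via x @ 0.8282
    (1,2) via y @ 1.5841
    (0,2) via x @ 1.8635  # hit
  → r_2 = 1.8635
beam 3: φ=45°, α=255°
  direction (-0.2588, -0.9659); cell (2,1); t to first gridline: x 3.0910, y 0.6108 (then +3.8637 / +1.0353)
    (2,0) via y @ 0.6108  # hit
  → r_3 = 0.6108
beam 4: φ=135°, α=345°
  direction (0.9659, -0.2588); cell (2,1); t to first gridline: x 0.2071, y 2.2796 (then +1.0353 / +3.8637)
    (3,1) via x @ 0.2071
    (4,1) via x @ 1.2423
    (5,1) via x @ 2.2776
    (5,0) via y @ 2.2796  # hit
  → r_4 = 2.2796

ranges = [5.6008, 1.8635, 0.6108, 2.2796]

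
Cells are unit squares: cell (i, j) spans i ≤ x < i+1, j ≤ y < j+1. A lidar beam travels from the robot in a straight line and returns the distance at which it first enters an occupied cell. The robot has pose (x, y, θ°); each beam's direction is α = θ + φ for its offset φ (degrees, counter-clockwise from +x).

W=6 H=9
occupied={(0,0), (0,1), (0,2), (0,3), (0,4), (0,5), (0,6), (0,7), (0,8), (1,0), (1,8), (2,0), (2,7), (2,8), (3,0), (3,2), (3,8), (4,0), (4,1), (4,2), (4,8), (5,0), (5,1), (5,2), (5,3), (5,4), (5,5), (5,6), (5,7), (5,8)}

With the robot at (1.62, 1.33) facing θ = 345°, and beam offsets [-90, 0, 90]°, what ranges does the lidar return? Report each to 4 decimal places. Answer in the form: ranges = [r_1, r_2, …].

beam 1: φ=-90°, α=255°
  direction (-0.2588, -0.9659); cell (1,1); t to first gridline: x 2.3955, y 0.3416 (then +3.8637 / +1.0353)
    (1,0) via y @ 0.3416  # hit
  → r_1 = 0.3416
beam 2: φ=0°, α=345°
  direction (0.9659, -0.2588); cell (1,1); t to first gridline: x 0.3934, y 1.2750 (then +1.0353 / +3.8637)
    (2,1) via x @ 0.3934
    (2,0) via y @ 1.2750  # hit
  → r_2 = 1.2750
beam 3: φ=90°, α=75°
  direction (0.2588, 0.9659); cell (1,1); t to first gridline: x 1.4682, y 0.6936 (then +3.8637 / +1.0353)
    (1,2) via y @ 0.6936
    (2,2) via x @ 1.4682
    (2,3) via y @ 1.7289
    (2,4) via y @ 2.7642
    (2,5) via y @ 3.7995
    (2,6) via y @ 4.8347
    (3,6) via x @ 5.3319
    (3,7) via y @ 5.8700
    (3,8) via y @ 6.9053  # hit
  → r_3 = 6.9053

ranges = [0.3416, 1.2750, 6.9053]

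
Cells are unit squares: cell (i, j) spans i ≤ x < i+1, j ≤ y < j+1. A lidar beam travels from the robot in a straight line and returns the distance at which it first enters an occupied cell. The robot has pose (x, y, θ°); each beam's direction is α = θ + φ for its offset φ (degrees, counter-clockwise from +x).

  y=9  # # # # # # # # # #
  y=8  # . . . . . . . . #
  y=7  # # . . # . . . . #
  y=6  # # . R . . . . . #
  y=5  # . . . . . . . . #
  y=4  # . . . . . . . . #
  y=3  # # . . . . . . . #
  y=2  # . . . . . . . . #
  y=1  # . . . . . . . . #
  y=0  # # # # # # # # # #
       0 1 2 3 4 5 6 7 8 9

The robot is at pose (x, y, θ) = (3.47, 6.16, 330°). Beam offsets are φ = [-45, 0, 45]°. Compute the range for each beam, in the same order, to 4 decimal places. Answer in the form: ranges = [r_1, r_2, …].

beam 1: φ=-45°, α=285°
  direction (0.2588, -0.9659); cell (3,6); t to first gridline: x 2.0478, y 0.1656 (then +3.8637 / +1.0353)
    (3,5) via y @ 0.1656
    (3,4) via y @ 1.2009
    (4,4) via x @ 2.0478
    (4,3) via y @ 2.2362
    (4,2) via y @ 3.2715
    (4,1) via y @ 4.3067
    (4,0) via y @ 5.3420  # hit
  → r_1 = 5.3420
beam 2: φ=0°, α=330°
  direction (0.8660, -0.5000); cell (3,6); t to first gridline: x 0.6120, y 0.3200 (then +1.1547 / +2.0000)
    (3,5) via y @ 0.3200
    (4,5) via x @ 0.6120
    (5,5) via x @ 1.7667
    (5,4) via y @ 2.3200
    (6,4) via x @ 2.9214
    (7,4) via x @ 4.0761
    (7,3) via y @ 4.3200
    (8,3) via x @ 5.2308
    (8,2) via y @ 6.3200
    (9,2) via x @ 6.3855  # hit
  → r_2 = 6.3855
beam 3: φ=45°, α=15°
  direction (0.9659, 0.2588); cell (3,6); t to first gridline: x 0.5487, y 3.2455 (then +1.0353 / +3.8637)
    (4,6) via x @ 0.5487
    (5,6) via x @ 1.5840
    (6,6) via x @ 2.6192
    (6,7) via y @ 3.2455
    (7,7) via x @ 3.6545
    (8,7) via x @ 4.6898
    (9,7) via x @ 5.7251  # hit
  → r_3 = 5.7251

ranges = [5.3420, 6.3855, 5.7251]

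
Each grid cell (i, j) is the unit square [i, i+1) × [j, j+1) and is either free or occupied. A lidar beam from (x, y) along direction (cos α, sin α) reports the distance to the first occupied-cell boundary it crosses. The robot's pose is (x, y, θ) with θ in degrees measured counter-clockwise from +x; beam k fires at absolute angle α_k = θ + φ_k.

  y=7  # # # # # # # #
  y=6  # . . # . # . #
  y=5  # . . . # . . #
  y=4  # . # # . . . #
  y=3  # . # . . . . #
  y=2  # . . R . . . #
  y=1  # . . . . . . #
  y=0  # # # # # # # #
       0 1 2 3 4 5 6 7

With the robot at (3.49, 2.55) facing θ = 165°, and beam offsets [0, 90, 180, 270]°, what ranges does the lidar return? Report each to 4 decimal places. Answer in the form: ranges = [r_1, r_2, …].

beam 1: φ=0°, α=165°
  cosα=-0.9659 sinα=0.2588 | (3,2) | tMaxX 0.5073 tMaxY 1.7387 | tΔX 1.0353 tΔY 3.8637
    t=0.5073 [x] (2,2)
    t=1.5426 [x] (1,2)
    t=1.7387 [y] (1,3)
    t=2.5778 [x] (0,3) — stop
  → r_1 = 2.5778
beam 2: φ=90°, α=255°
  cosα=-0.2588 sinα=-0.9659 | (3,2) | tMaxX 1.8932 tMaxY 0.5694 | tΔX 3.8637 tΔY 1.0353
    t=0.5694 [y] (3,1)
    t=1.6047 [y] (3,0) — stop
  → r_2 = 1.6047
beam 3: φ=180°, α=345°
  cosα=0.9659 sinα=-0.2588 | (3,2) | tMaxX 0.5280 tMaxY 2.1250 | tΔX 1.0353 tΔY 3.8637
    t=0.5280 [x] (4,2)
    t=1.5633 [x] (5,2)
    t=2.1250 [y] (5,1)
    t=2.5985 [x] (6,1)
    t=3.6338 [x] (7,1) — stop
  → r_3 = 3.6338
beam 4: φ=270°, α=75°
  cosα=0.2588 sinα=0.9659 | (3,2) | tMaxX 1.9705 tMaxY 0.4659 | tΔX 3.8637 tΔY 1.0353
    t=0.4659 [y] (3,3)
    t=1.5012 [y] (3,4) — stop
  → r_4 = 1.5012

ranges = [2.5778, 1.6047, 3.6338, 1.5012]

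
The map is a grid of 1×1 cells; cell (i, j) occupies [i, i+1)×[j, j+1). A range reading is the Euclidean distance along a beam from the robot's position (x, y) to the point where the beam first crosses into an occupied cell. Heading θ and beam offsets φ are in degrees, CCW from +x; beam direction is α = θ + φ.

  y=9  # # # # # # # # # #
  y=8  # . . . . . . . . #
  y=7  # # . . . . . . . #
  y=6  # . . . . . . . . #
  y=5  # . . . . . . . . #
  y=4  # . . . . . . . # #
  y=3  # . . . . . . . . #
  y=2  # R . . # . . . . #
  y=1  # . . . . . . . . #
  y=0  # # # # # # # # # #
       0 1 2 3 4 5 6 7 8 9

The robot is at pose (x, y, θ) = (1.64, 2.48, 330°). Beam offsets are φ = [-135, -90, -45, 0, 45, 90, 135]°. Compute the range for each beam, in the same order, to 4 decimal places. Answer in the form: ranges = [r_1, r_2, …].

beam 1: φ=-135°, α=195°
  d=(-0.9659,-0.2588)  start (1,2)  tX=0.6626 tY=1.8546  stride 1/|dx|=1.0353 1/|dy|=3.8637
    cross x-line → (0,2), t=0.6626 (wall)
  → r_1 = 0.6626
beam 2: φ=-90°, α=240°
  d=(-0.5000,-0.8660)  start (1,2)  tX=1.2800 tY=0.5543  stride 1/|dx|=2.0000 1/|dy|=1.1547
    cross y-line → (1,1), t=0.5543
    cross x-line → (0,1), t=1.2800 (wall)
  → r_2 = 1.2800
beam 3: φ=-45°, α=285°
  d=(0.2588,-0.9659)  start (1,2)  tX=1.3909 tY=0.4969  stride 1/|dx|=3.8637 1/|dy|=1.0353
    cross y-line → (1,1), t=0.4969
    cross x-line → (2,1), t=1.3909
    cross y-line → (2,0), t=1.5322 (wall)
  → r_3 = 1.5322
beam 4: φ=0°, α=330°
  d=(0.8660,-0.5000)  start (1,2)  tX=0.4157 tY=0.9600  stride 1/|dx|=1.1547 1/|dy|=2.0000
    cross x-line → (2,2), t=0.4157
    cross y-line → (2,1), t=0.9600
    cross x-line → (3,1), t=1.5704
    cross x-line → (4,1), t=2.7251
    cross y-line → (4,0), t=2.9600 (wall)
  → r_4 = 2.9600
beam 5: φ=45°, α=15°
  d=(0.9659,0.2588)  start (1,2)  tX=0.3727 tY=2.0091  stride 1/|dx|=1.0353 1/|dy|=3.8637
    cross x-line → (2,2), t=0.3727
    cross x-line → (3,2), t=1.4080
    cross y-line → (3,3), t=2.0091
    cross x-line → (4,3), t=2.4433
    cross x-line → (5,3), t=3.4785
    cross x-line → (6,3), t=4.5138
    cross x-line → (7,3), t=5.5491
    cross y-line → (7,4), t=5.8728
    cross x-line → (8,4), t=6.5844 (wall)
  → r_5 = 6.5844
beam 6: φ=90°, α=60°
  d=(0.5000,0.8660)  start (1,2)  tX=0.7200 tY=0.6004  stride 1/|dx|=2.0000 1/|dy|=1.1547
    cross y-line → (1,3), t=0.6004
    cross x-line → (2,3), t=0.7200
    cross y-line → (2,4), t=1.7551
    cross x-line → (3,4), t=2.7200
    cross y-line → (3,5), t=2.9098
    cross y-line → (3,6), t=4.0645
    cross x-line → (4,6), t=4.7200
    cross y-line → (4,7), t=5.2192
    cross y-line → (4,8), t=6.3739
    cross x-line → (5,8), t=6.7200
    cross y-line → (5,9), t=7.5286 (wall)
  → r_6 = 7.5286
beam 7: φ=135°, α=105°
  d=(-0.2588,0.9659)  start (1,2)  tX=2.4728 tY=0.5383  stride 1/|dx|=3.8637 1/|dy|=1.0353
    cross y-line → (1,3), t=0.5383
    cross y-line → (1,4), t=1.5736
    cross x-line → (0,4), t=2.4728 (wall)
  → r_7 = 2.4728

ranges = [0.6626, 1.2800, 1.5322, 2.9600, 6.5844, 7.5286, 2.4728]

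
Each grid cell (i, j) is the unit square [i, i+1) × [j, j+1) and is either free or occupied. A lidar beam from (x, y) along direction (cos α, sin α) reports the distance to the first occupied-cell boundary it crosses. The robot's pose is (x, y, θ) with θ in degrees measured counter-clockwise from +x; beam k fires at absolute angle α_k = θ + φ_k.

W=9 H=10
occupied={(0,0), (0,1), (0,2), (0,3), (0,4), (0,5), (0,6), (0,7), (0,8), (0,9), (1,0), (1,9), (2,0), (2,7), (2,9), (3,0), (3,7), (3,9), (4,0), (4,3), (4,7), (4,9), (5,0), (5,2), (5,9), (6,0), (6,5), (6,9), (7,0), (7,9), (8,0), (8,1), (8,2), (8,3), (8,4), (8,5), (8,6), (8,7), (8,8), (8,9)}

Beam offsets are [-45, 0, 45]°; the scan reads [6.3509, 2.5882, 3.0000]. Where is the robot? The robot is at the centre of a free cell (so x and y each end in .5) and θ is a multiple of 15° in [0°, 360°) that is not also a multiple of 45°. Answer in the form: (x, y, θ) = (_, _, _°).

The pose lattice has 50·16 = 800 candidates. Test each by forward raycasting.
  (5.5, 6.5, 75°): beam 1 = 2.8868 ≠ 6.3509 ✗
  (2.5, 2.5, 30°): beam 1 = 5.6940 ≠ 6.3509 ✗
  (1.5, 1.5, 285°): beam 1 = 0.5774 ≠ 6.3509 ✗
  (3.5, 8.5, 330°): beam 1 = 0.5176 ≠ 6.3509 ✗
  …
  (2.5, 4.5, 75°): r_1=6.3509, r_2=2.5882, r_3=3.0000 — all match ✓
Unique over the lattice → pose = (2.5, 4.5, 75°).

(x, y, θ) = (2.5, 4.5, 75°)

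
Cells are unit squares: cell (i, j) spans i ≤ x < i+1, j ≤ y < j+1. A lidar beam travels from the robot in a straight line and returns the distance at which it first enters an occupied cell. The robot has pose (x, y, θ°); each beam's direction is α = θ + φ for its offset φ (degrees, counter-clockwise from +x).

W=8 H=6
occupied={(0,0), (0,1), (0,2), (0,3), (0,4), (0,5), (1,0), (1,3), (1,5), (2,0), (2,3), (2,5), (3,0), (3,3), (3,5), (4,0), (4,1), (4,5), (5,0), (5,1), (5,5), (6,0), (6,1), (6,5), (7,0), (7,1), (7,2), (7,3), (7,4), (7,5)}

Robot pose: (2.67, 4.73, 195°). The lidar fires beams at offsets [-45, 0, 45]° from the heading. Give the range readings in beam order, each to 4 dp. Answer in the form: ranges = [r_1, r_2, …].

ranges = [0.5400, 1.7289, 0.8429]

beam 1: φ=-45°, α=150°
  dir = (cos 150°, sin 150°) = (-0.8660, 0.5000); from cell (2,4)
  next x-line at t=0.7736, next y-line at t=0.5400; Δt_x=1.1547, Δt_y=2.0000
    y: enter (2,5) at t=0.5400 ← occupied
  → r_1 = 0.5400
beam 2: φ=0°, α=195°
  dir = (cos 195°, sin 195°) = (-0.9659, -0.2588); from cell (2,4)
  next x-line at t=0.6936, next y-line at t=2.8205; Δt_x=1.0353, Δt_y=3.8637
    x: enter (1,4) at t=0.6936
    x: enter (0,4) at t=1.7289 ← occupied
  → r_2 = 1.7289
beam 3: φ=45°, α=240°
  dir = (cos 240°, sin 240°) = (-0.5000, -0.8660); from cell (2,4)
  next x-line at t=1.3400, next y-line at t=0.8429; Δt_x=2.0000, Δt_y=1.1547
    y: enter (2,3) at t=0.8429 ← occupied
  → r_3 = 0.8429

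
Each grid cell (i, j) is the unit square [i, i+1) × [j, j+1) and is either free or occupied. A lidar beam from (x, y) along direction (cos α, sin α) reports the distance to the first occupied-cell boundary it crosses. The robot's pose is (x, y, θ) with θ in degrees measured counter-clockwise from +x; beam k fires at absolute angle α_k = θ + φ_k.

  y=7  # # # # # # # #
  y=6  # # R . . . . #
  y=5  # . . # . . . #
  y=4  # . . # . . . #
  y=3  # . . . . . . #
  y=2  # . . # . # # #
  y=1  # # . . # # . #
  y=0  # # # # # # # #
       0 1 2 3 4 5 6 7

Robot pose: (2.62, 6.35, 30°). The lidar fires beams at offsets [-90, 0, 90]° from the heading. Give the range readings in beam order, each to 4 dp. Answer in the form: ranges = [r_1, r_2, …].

ranges = [0.7600, 1.3000, 0.7506]

beam 1: φ=-90°, α=300°
  dir = (cos 300°, sin 300°) = (0.5000, -0.8660); from cell (2,6)
  next x-line at t=0.7600, next y-line at t=0.4041; Δt_x=2.0000, Δt_y=1.1547
    y: enter (2,5) at t=0.4041
    x: enter (3,5) at t=0.7600 ← occupied
  → r_1 = 0.7600
beam 2: φ=0°, α=30°
  dir = (cos 30°, sin 30°) = (0.8660, 0.5000); from cell (2,6)
  next x-line at t=0.4388, next y-line at t=1.3000; Δt_x=1.1547, Δt_y=2.0000
    x: enter (3,6) at t=0.4388
    y: enter (3,7) at t=1.3000 ← occupied
  → r_2 = 1.3000
beam 3: φ=90°, α=120°
  dir = (cos 120°, sin 120°) = (-0.5000, 0.8660); from cell (2,6)
  next x-line at t=1.2400, next y-line at t=0.7506; Δt_x=2.0000, Δt_y=1.1547
    y: enter (2,7) at t=0.7506 ← occupied
  → r_3 = 0.7506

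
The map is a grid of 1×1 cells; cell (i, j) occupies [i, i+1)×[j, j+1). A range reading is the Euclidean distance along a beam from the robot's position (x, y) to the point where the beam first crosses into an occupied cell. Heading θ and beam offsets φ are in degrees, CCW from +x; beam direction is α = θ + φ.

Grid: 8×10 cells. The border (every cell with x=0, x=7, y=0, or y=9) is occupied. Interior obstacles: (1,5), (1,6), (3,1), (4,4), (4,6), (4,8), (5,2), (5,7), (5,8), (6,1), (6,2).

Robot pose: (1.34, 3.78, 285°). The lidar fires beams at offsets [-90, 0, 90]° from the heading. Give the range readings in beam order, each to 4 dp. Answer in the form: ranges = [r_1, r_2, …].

ranges = [0.3520, 2.8781, 2.7538]

beam 1: φ=-90°, α=195°
  dir = (cos 195°, sin 195°) = (-0.9659, -0.2588); from cell (1,3)
  next x-line at t=0.3520, next y-line at t=3.0137; Δt_x=1.0353, Δt_y=3.8637
    x: enter (0,3) at t=0.3520 ← occupied
  → r_1 = 0.3520
beam 2: φ=0°, α=285°
  dir = (cos 285°, sin 285°) = (0.2588, -0.9659); from cell (1,3)
  next x-line at t=2.5500, next y-line at t=0.8075; Δt_x=3.8637, Δt_y=1.0353
    y: enter (1,2) at t=0.8075
    y: enter (1,1) at t=1.8428
    x: enter (2,1) at t=2.5500
    y: enter (2,0) at t=2.8781 ← occupied
  → r_2 = 2.8781
beam 3: φ=90°, α=15°
  dir = (cos 15°, sin 15°) = (0.9659, 0.2588); from cell (1,3)
  next x-line at t=0.6833, next y-line at t=0.8500; Δt_x=1.0353, Δt_y=3.8637
    x: enter (2,3) at t=0.6833
    y: enter (2,4) at t=0.8500
    x: enter (3,4) at t=1.7186
    x: enter (4,4) at t=2.7538 ← occupied
  → r_3 = 2.7538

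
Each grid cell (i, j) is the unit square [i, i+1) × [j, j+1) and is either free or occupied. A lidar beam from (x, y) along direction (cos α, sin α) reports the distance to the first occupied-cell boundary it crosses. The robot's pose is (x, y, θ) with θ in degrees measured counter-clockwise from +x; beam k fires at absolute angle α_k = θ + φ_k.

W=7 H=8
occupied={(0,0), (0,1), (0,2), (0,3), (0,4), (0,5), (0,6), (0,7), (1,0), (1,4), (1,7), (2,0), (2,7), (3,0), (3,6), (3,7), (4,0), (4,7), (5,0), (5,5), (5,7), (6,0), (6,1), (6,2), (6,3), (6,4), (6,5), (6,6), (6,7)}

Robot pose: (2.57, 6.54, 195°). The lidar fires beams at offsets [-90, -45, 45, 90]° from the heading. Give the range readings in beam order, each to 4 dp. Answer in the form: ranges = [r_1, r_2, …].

ranges = [0.4762, 0.9200, 1.7782, 5.7354]

beam 1: φ=-90°, α=105°
  direction (-0.2588, 0.9659); cell (2,6); t to first gridline: x 2.2023, y 0.4762 (then +3.8637 / +1.0353)
    (2,7) via y @ 0.4762  # hit
  → r_1 = 0.4762
beam 2: φ=-45°, α=150°
  direction (-0.8660, 0.5000); cell (2,6); t to first gridline: x 0.6582, y 0.9200 (then +1.1547 / +2.0000)
    (1,6) via x @ 0.6582
    (1,7) via y @ 0.9200  # hit
  → r_2 = 0.9200
beam 3: φ=45°, α=240°
  direction (-0.5000, -0.8660); cell (2,6); t to first gridline: x 1.1400, y 0.6235 (then +2.0000 / +1.1547)
    (2,5) via y @ 0.6235
    (1,5) via x @ 1.1400
    (1,4) via y @ 1.7782  # hit
  → r_3 = 1.7782
beam 4: φ=90°, α=285°
  direction (0.2588, -0.9659); cell (2,6); t to first gridline: x 1.6614, y 0.5590 (then +3.8637 / +1.0353)
    (2,5) via y @ 0.5590
    (2,4) via y @ 1.5943
    (3,4) via x @ 1.6614
    (3,3) via y @ 2.6296
    (3,2) via y @ 3.6649
    (3,1) via y @ 4.7002
    (4,1) via x @ 5.5251
    (4,0) via y @ 5.7354  # hit
  → r_4 = 5.7354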